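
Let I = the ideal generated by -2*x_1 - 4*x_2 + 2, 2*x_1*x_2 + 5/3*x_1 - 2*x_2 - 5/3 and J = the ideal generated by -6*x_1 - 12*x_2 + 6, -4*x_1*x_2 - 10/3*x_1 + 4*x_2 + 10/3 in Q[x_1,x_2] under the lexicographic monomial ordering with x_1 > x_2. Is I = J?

Since reduced Gröbner bases are canonical representatives of ideals under a given ordering, it suffices to compute and compare them.
Buchberger on the first generating set:
f_1 = -2*x_1 - 4*x_2 + 2, LT = x_1.
f_2 = 2*x_1*x_2 + 5/3*x_1 - 2*x_2 - 5/3, LT = x_1*x_2.

S(f_1,f_2): lcm = x_1*x_2. S = -5/6*x_1 + 2*x_2**2 + 5/6.
  leading term x_1: subtract (5/12)·f_1 from -5/6*x_1 + 2*x_2**2 + 5/6 → 2*x_2**2 + 5/3*x_2
  leading term x_2**2: no divisor's leading term divides it; move 2*x_2**2 to the remainder.
  leading term x_2: no divisor's leading term divides it; move 5/3*x_2 to the remainder.
  remainder 2*x_2**2 + 5/3*x_2 ≠ 0; add g_3 = 2*x_2**2 + 5/3*x_2 to the basis.

S(f_1,g_3): leading monomials are coprime, so the S-polynomial reduces to 0 (Buchberger's first criterion).
S(f_2,g_3): lcm = x_1*x_2**2. S = -x_2**2 - 5/6*x_2.
  leading term x_2**2: subtract (-1/2)·g_3 from -x_2**2 - 5/6*x_2 → 0
  remainder 0.

Every S-polynomial of the final basis reduces to 0, so we have a Gröbner basis.
Inter-reduce: drop elements whose leading term is divisible by another's, tail-reduce, and make monic.
Reduced Gröbner basis: {x_1 + 2*x_2 - 1, x_2**2 + 5/6*x_2}.

Buchberger on the second generating set:
h_1 = -6*x_1 - 12*x_2 + 6, LT = x_1.
h_2 = -4*x_1*x_2 - 10/3*x_1 + 4*x_2 + 10/3, LT = x_1*x_2.

S(h_1,h_2): lcm = x_1*x_2. S = -5/6*x_1 + 2*x_2**2 + 5/6.
  leading term x_1: subtract (5/36)·h_1 from -5/6*x_1 + 2*x_2**2 + 5/6 → 2*x_2**2 + 5/3*x_2
  leading term x_2**2: no divisor's leading term divides it; move 2*x_2**2 to the remainder.
  leading term x_2: no divisor's leading term divides it; move 5/3*x_2 to the remainder.
  remainder 2*x_2**2 + 5/3*x_2 ≠ 0; add k_3 = 2*x_2**2 + 5/3*x_2 to the basis.

S(h_1,k_3): leading monomials are coprime, so the S-polynomial reduces to 0 (Buchberger's first criterion).
S(h_2,k_3): lcm = x_1*x_2**2. S = -x_2**2 - 5/6*x_2.
  leading term x_2**2: subtract (-1/2)·k_3 from -x_2**2 - 5/6*x_2 → 0
  remainder 0.

Every S-polynomial of the final basis reduces to 0, so we have a Gröbner basis.
Inter-reduce: drop elements whose leading term is divisible by another's, tail-reduce, and make monic.
Reduced Gröbner basis: {x_1 + 2*x_2 - 1, x_2**2 + 5/6*x_2}.

Same reduced basis, so the two generating sets span the same ideal.

Yes, the ideals are equal.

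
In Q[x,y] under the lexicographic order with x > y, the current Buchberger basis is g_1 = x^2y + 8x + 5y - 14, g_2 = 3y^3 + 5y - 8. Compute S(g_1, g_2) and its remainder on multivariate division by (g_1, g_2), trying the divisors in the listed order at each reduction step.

lcm(LM(g_1), LM(g_2)) = x^2y^3.
S = (lcm/LT(g_1))·g_1 − (lcm/LT(g_2))·g_2 = -5/3x^2y + 8/3x^2 + 8xy^2 + 5y^3 - 14y^2.
Reduce S modulo (g_1, g_2) in that order:
  leading term x^2y: subtract (-5/3)·g_1 from -5/3x^2y + 8/3x^2 + 8xy^2 + 5y^3 - 14y^2 → 8/3x^2 + 8xy^2 + 40/3x + 5y^3 - 14y^2 + 25/3y - 70/3
  leading term x^2: no divisor's leading term divides it; move 8/3x^2 to the remainder.
  leading term xy^2: no divisor's leading term divides it; move 8xy^2 to the remainder.
  leading term x: no divisor's leading term divides it; move 40/3x to the remainder.
  leading term y^3: subtract (5/3)·g_2 from 5y^3 - 14y^2 + 25/3y - 70/3 → -14y^2 - 10
  leading term y^2: no divisor's leading term divides it; move -14y^2 to the remainder.
  leading term 1: no divisor's leading term divides it; move -10 to the remainder.
The remainder 8/3x^2 + 8xy^2 + 40/3x - 14y^2 - 10 is nonzero, so it would be added as the next basis element.

S(g_1, g_2) = -5/3x^2y + 8/3x^2 + 8xy^2 + 5y^3 - 14y^2; remainder on division = 8/3x^2 + 8xy^2 + 40/3x - 14y^2 - 10.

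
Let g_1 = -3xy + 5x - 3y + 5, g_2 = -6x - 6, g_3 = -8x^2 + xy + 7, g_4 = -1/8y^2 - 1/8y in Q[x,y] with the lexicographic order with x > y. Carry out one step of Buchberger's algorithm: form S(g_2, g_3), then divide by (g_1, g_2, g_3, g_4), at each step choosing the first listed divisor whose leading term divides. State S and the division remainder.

lcm(LM(g_2), LM(g_3)) = x^2.
S = (lcm/LT(g_2))·g_2 − (lcm/LT(g_3))·g_3 = 1/8xy + x + 7/8.
Reduce S modulo (g_1, g_2, g_3, g_4) in that order:
  leading term xy: subtract (-1/24)·g_1 from 1/8xy + x + 7/8 → 29/24x - 1/8y + 13/12
  leading term x: subtract (-29/144)·g_2 from 29/24x - 1/8y + 13/12 → -1/8y - 1/8
  leading term y: no divisor's leading term divides it; move -1/8y to the remainder.
  leading term 1: no divisor's leading term divides it; move -1/8 to the remainder.
The remainder -1/8y - 1/8 is nonzero, so it would be added as the next basis element.

S(g_2, g_3) = 1/8xy + x + 7/8; remainder on division = -1/8y - 1/8.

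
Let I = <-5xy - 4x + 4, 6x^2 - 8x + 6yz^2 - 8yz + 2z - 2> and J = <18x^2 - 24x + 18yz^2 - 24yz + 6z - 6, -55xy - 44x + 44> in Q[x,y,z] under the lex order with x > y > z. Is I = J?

Yes, the ideals are equal.

Since reduced Gröbner bases are canonical representatives of ideals under a given ordering, it suffices to compute and compare them.
Buchberger on the first generating set:
f_1 = -5xy - 4x + 4, LT = xy.
f_2 = 6x^2 - 8x + 6yz^2 - 8yz + 2z - 2, LT = x^2.

S(f_1,f_2): lcm = x^2y. S = 4/5x^2 + 4/3xy - 4/5x - y^2z^2 + 4/3y^2z - 1/3yz + 1/3y.
  reduce S modulo (f_1, f_2):
  remainder -4/5x - y^2z^2 + 4/3y^2z - 4/5yz^2 + 11/15yz + 1/3y - 4/15z + 4/3 ≠ 0; add g_3 = -4/5x - y^2z^2 + 4/3y^2z - 4/5yz^2 + 11/15yz + 1/3y - 4/15z + 4/3 to the basis.

S(f_1,g_3): lcm = xy. S = 4/5x - 5/4y^3z^2 + 5/3y^3z - y^2z^2 + 11/12y^2z + 5/12y^2 - 1/3yz + 5/3y - 4/5.
  reduce S modulo (f_1, f_2, g_3):
  remainder -5/4y^3z^2 + 5/3y^3z - 2y^2z^2 + 9/4y^2z + 5/12y^2 - 4/5yz^2 + 2/5yz + 2y - 4/15z + 8/15 ≠ 0; add g_4 = -5/4y^3z^2 + 5/3y^3z - 2y^2z^2 + 9/4y^2z + 5/12y^2 - 4/5yz^2 + 2/5yz + 2y - 4/15z + 8/15 to the basis.

The other S-polynomials (S(f_2,g_3), S(f_1,g_4), S(f_2,g_4), S(g_3,g_4)) all reduce to 0 modulo the current basis, so we have a Gröbner basis.
Inter-reduce: drop elements whose leading term is divisible by another's, tail-reduce, and make monic.
Reduced Gröbner basis: {x + 5/4y^2z^2 - 5/3y^2z + yz^2 - 11/12yz - 5/12y + 1/3z - 5/3, y^3z^2 - 4/3y^3z + 8/5y^2z^2 - 9/5y^2z - 1/3y^2 + 16/25yz^2 - 8/25yz - 8/5y + 16/75z - 32/75}.

Buchberger on the second generating set:
h_1 = 18x^2 - 24x + 18yz^2 - 24yz + 6z - 6, LT = x^2.
h_2 = -55xy - 44x + 44, LT = xy.

S(h_1,h_2): lcm = x^2y. S = -4/5x^2 - 4/3xy + 4/5x + y^2z^2 - 4/3y^2z + 1/3yz - 1/3y.
  reduce S modulo (h_1, h_2):
  remainder 4/5x + y^2z^2 - 4/3y^2z + 4/5yz^2 - 11/15yz - 1/3y + 4/15z - 4/3 ≠ 0; add k_3 = 4/5x + y^2z^2 - 4/3y^2z + 4/5yz^2 - 11/15yz - 1/3y + 4/15z - 4/3 to the basis.

S(h_2,k_3): lcm = xy. S = 4/5x - 5/4y^3z^2 + 5/3y^3z - y^2z^2 + 11/12y^2z + 5/12y^2 - 1/3yz + 5/3y - 4/5.
  reduce S modulo (h_1, h_2, k_3):
  remainder -5/4y^3z^2 + 5/3y^3z - 2y^2z^2 + 9/4y^2z + 5/12y^2 - 4/5yz^2 + 2/5yz + 2y - 4/15z + 8/15 ≠ 0; add k_4 = -5/4y^3z^2 + 5/3y^3z - 2y^2z^2 + 9/4y^2z + 5/12y^2 - 4/5yz^2 + 2/5yz + 2y - 4/15z + 8/15 to the basis.

The other S-polynomials (S(h_1,k_3), S(h_1,k_4), S(h_2,k_4), S(k_3,k_4)) all reduce to 0 modulo the current basis, so we have a Gröbner basis.
Inter-reduce: drop elements whose leading term is divisible by another's, tail-reduce, and make monic.
Reduced Gröbner basis: {x + 5/4y^2z^2 - 5/3y^2z + yz^2 - 11/12yz - 5/12y + 1/3z - 5/3, y^3z^2 - 4/3y^3z + 8/5y^2z^2 - 9/5y^2z - 1/3y^2 + 16/25yz^2 - 8/25yz - 8/5y + 16/75z - 32/75}.

The two bases agree; hence the ideals are identical.
The same test decides containment: I ⊆ J iff every generator of I reduces to 0 modulo a Gröbner basis of J.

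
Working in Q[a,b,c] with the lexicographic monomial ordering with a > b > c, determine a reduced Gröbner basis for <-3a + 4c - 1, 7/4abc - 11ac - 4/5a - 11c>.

f_1 = -3a + 4c - 1, LT = a.
f_2 = 7/4abc - 11ac - 4/5a - 11c, LT = abc.

S(f_1,f_2): lcm = abc. S = 44/7ac + 16/35a - 4/3bc^2 + 1/3bc + 44/7c.
  reduce S modulo (f_1, f_2):
  remainder -4/3bc^2 + 1/3bc + 176/21c^2 + 24/5c - 16/105 ≠ 0; add g_3 = -4/3bc^2 + 1/3bc + 176/21c^2 + 24/5c - 16/105 to the basis.

The other S-polynomials (S(f_1,g_3), S(f_2,g_3)) all reduce to 0 modulo the current basis, so we have a Gröbner basis.
Inter-reduce: drop elements whose leading term is divisible by another's, tail-reduce, and make monic.

G = {a - 4/3c + 1/3, bc^2 - 1/4bc - 44/7c^2 - 18/5c + 4/35}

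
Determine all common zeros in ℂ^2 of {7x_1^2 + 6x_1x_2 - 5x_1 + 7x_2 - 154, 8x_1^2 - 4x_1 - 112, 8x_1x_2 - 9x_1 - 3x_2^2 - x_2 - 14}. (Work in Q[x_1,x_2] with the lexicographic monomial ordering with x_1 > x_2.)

{(4, 2)}

Compute a lex Gröbner basis by Buchberger's algorithm.
f_1 = 7x_1^2 + 6x_1x_2 - 5x_1 + 7x_2 - 154, LT = x_1^2.
f_2 = 8x_1^2 - 4x_1 - 112, LT = x_1^2.
f_3 = 8x_1x_2 - 9x_1 - 3x_2^2 - x_2 - 14, LT = x_1x_2.

S(f_1,f_2): lcm = x_1^2. S = 6/7x_1x_2 - 3/14x_1 + x_2 - 8.
  reduce S modulo (f_1, f_2, f_3):
  remainder 3/4x_1 + 9/28x_2^2 + 31/28x_2 - 13/2 ≠ 0; add h_4 = 3/4x_1 + 9/28x_2^2 + 31/28x_2 - 13/2 to the basis.

S(f_1,f_3): lcm = x_1^2x_2. S = 9/8x_1^2 + 69/56x_1x_2^2 - 33/56x_1x_2 + 7/4x_1 + x_2^2 - 22x_2.
  reduce S modulo (f_1, f_2, f_3, h_4):
  remainder 207/448x_2^3 + 139/1792x_2^2 - 131611/5376x_2 + 17263/384 ≠ 0; add h_5 = 207/448x_2^3 + 139/1792x_2^2 - 131611/5376x_2 + 17263/384 to the basis.

S(f_2,f_3): lcm = x_1^2x_2. S = 9/8x_1^2 + 3/8x_1x_2^2 - 3/8x_1x_2 + 7/4x_1 - 14x_2.
  reduce S modulo (f_1, f_2, f_3, h_4, h_5):
  remainder -179/184x_2^2 - 5177/552x_2 + 6251/276 ≠ 0; add h_6 = -179/184x_2^2 - 5177/552x_2 + 6251/276 to the basis.

S(f_1,h_4): lcm = x_1^2. S = -3/7x_1x_2^2 - 13/21x_1x_2 + 167/21x_1 + x_2 - 22.
  reduce S modulo (f_1, f_2, f_3, h_4, h_5, h_6):
  remainder 22010/1611x_2 - 44020/1611 ≠ 0; add h_7 = 22010/1611x_2 - 44020/1611 to the basis.

The other S-polynomials (S(f_2,h_4), S(f_3,h_4), S(f_1,h_5), S(f_2,h_5), S(f_3,h_5), S(h_4,h_5), S(f_1,h_6), S(f_2,h_6), S(f_3,h_6), S(h_4,h_6), S(h_5,h_6), S(f_1,h_7), S(f_2,h_7), S(f_3,h_7), S(h_4,h_7), S(h_5,h_7), S(h_6,h_7)) all reduce to 0 modulo the current basis, so we have a Gröbner basis.
Inter-reduce: drop elements whose leading term is divisible by another's, tail-reduce, and make monic.
Reduced Gröbner basis: {x_1 - 4, x_2 - 2}.

Elimination: the polynomial x_2 - 2 lies in the elimination ideal for x_2, so x_2 ∈ {2}. For each such x_2, the remaining basis elements (now univariate) give the rest of the solution.
  x_2 = 2: the earlier basis element becomes x_1 - 4 = 0, giving x_1 = 4 — point (4, 2).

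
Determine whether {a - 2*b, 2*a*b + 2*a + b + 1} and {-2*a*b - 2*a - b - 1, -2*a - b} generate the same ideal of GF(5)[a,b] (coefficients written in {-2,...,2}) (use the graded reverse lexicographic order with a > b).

Yes, the ideals are equal.

Since reduced Gröbner bases are canonical representatives of ideals under a given ordering, it suffices to compute and compare them.
Buchberger on the first generating set:
f_1 = a - 2*b, LT = a.
f_2 = 2*a*b + 2*a + b + 1, LT = a*b.

S(f_1,f_2): lcm = a*b. S = -2*b**2 - a + 2*b + 2.
  leading term b**2: no divisor's leading term divides it; move -2*b**2 to the remainder.
  leading term a: subtract (-1)·f_1 from -a + 2*b + 2 → 2
  leading term 1: no divisor's leading term divides it; move 2 to the remainder.
  remainder -2*b**2 + 2 ≠ 0; add g_3 = -2*b**2 + 2 to the basis.

The other S-polynomials (S(f_1,g_3), S(f_2,g_3)) all reduce to 0 modulo the current basis, so we have a Gröbner basis.
Inter-reduce: drop elements whose leading term is divisible by another's, tail-reduce, and make monic.
Reduced Gröbner basis: {b**2 - 1, a - 2*b}.

Buchberger on the second generating set:
h_1 = -2*a*b - 2*a - b - 1, LT = a*b.
h_2 = -2*a - b, LT = a.

S(h_1,h_2): lcm = a*b. S = 2*b**2 + a - 2*b - 2.
  leading term b**2: no divisor's leading term divides it; move 2*b**2 to the remainder.
  leading term a: subtract (2)·h_2 from a - 2*b - 2 → -2
  leading term 1: no divisor's leading term divides it; move -2 to the remainder.
  remainder 2*b**2 - 2 ≠ 0; add k_3 = 2*b**2 - 2 to the basis.

The other S-polynomials (S(h_1,k_3), S(h_2,k_3)) all reduce to 0 modulo the current basis, so we have a Gröbner basis.
Inter-reduce: drop elements whose leading term is divisible by another's, tail-reduce, and make monic.
Reduced Gröbner basis: {b**2 - 1, a - 2*b}.

These coincide, so the ideals are equal.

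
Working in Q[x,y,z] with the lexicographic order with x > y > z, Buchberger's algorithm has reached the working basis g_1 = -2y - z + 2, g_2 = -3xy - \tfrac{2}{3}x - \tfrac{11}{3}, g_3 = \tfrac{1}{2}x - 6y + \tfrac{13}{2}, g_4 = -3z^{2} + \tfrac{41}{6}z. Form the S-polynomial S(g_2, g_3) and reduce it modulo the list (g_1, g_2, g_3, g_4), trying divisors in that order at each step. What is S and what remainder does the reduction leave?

lcm(LM(g_2), LM(g_3)) = xy.
S = (lcm/LT(g_2))·g_2 − (lcm/LT(g_3))·g_3 = \tfrac{2}{9}x + 12y^{2} - 13y + \tfrac{11}{9}.
Reduce S modulo (g_1, g_2, g_3, g_4) in that order:
  leading term x: subtract (\tfrac{4}{9})·g_3 from \tfrac{2}{9}x + 12y^{2} - 13y + \tfrac{11}{9} → 12y^{2} - \tfrac{31}{3}y - \tfrac{5}{3}
  leading term y^{2}: subtract (-6y)·g_1 from 12y^{2} - \tfrac{31}{3}y - \tfrac{5}{3} → -6yz + \tfrac{5}{3}y - \tfrac{5}{3}
  leading term yz: subtract (3z)·g_1 from -6yz + \tfrac{5}{3}y - \tfrac{5}{3} → \tfrac{5}{3}y + 3z^{2} - 6z - \tfrac{5}{3}
  leading term y: subtract (-\tfrac{5}{6})·g_1 from \tfrac{5}{3}y + 3z^{2} - 6z - \tfrac{5}{3} → 3z^{2} - \tfrac{41}{6}z
  leading term z^{2}: subtract (-1)·g_4 from 3z^{2} - \tfrac{41}{6}z → 0
The remainder is 0, so this S-polynomial contributes no new basis element.

S(g_2, g_3) = \tfrac{2}{9}x + 12y^{2} - 13y + \tfrac{11}{9}; remainder on division = 0.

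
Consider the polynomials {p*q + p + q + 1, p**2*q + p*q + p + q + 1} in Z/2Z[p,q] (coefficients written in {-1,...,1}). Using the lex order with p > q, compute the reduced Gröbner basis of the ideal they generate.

This is the nonlinear analogue of row-reducing a linear system.

f_1 = p*q + p + q + 1, LT = p*q.
f_2 = p**2*q + p*q + p + q + 1, LT = p**2*q.

S(f_1,f_2): lcm = p**2*q. S = p**2 + q + 1.
  leading term p**2: no divisor's leading term divides it; move p**2 to the remainder.
  leading term q: no divisor's leading term divides it; move q to the remainder.
  leading term 1: no divisor's leading term divides it; move 1 to the remainder.
  remainder p**2 + q + 1 ≠ 0; add g_3 = p**2 + q + 1 to the basis.

S(f_1,g_3): lcm = p**2*q. S = p**2 + p*q + p + q**2 + q.
  leading term p**2: subtract (1)·g_3 from p**2 + p*q + p + q**2 + q → p*q + p + q**2 + 1
  leading term p*q: subtract (1)·f_1 from p*q + p + q**2 + 1 → q**2 + q
  leading term q**2: no divisor's leading term divides it; move q**2 to the remainder.
  leading term q: no divisor's leading term divides it; move q to the remainder.
  remainder q**2 + q ≠ 0; add g_4 = q**2 + q to the basis.

The other S-polynomials (S(f_2,g_3), S(f_1,g_4), S(f_2,g_4), S(g_3,g_4)) all reduce to 0 modulo the current basis, so we have a Gröbner basis.
Inter-reduce: drop elements whose leading term is divisible by another's, tail-reduce, and make monic.

G = {p**2 + q + 1, p*q + p + q + 1, q**2 + q}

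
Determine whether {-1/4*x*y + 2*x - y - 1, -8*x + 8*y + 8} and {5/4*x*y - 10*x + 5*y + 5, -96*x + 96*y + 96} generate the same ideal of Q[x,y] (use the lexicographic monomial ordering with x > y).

Equality of ideals is decidable: compute both reduced Gröbner bases (unique for the ordering) and check whether they agree.
Buchberger on the first generating set:
f_1 = -1/4*x*y + 2*x - y - 1, LT = x*y.
f_2 = -8*x + 8*y + 8, LT = x.

S(f_1,f_2): lcm = x*y. S = -8*x + y**2 + 5*y + 4.
  reduce S modulo (f_1, f_2):
  remainder y**2 - 3*y - 4 ≠ 0; add g_3 = y**2 - 3*y - 4 to the basis.

The other S-polynomials (S(f_1,g_3), S(f_2,g_3)) all reduce to 0 modulo the current basis, so we have a Gröbner basis.
Inter-reduce: drop elements whose leading term is divisible by another's, tail-reduce, and make monic.
Reduced Gröbner basis: {x - y - 1, y**2 - 3*y - 4}.

Buchberger on the second generating set:
h_1 = 5/4*x*y - 10*x + 5*y + 5, LT = x*y.
h_2 = -96*x + 96*y + 96, LT = x.

S(h_1,h_2): lcm = x*y. S = -8*x + y**2 + 5*y + 4.
  reduce S modulo (h_1, h_2):
  remainder y**2 - 3*y - 4 ≠ 0; add k_3 = y**2 - 3*y - 4 to the basis.

The other S-polynomials (S(h_1,k_3), S(h_2,k_3)) all reduce to 0 modulo the current basis, so we have a Gröbner basis.
Inter-reduce: drop elements whose leading term is divisible by another's, tail-reduce, and make monic.
Reduced Gröbner basis: {x - y - 1, y**2 - 3*y - 4}.

The two bases agree; hence the ideals are identical.

Yes, the ideals are equal.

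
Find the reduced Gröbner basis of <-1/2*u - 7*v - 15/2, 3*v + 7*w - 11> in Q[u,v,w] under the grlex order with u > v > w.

G = {u - 98/3*w + 199/3, v + 7/3*w - 11/3}

f_1 = -1/2*u - 7*v - 15/2, LT = u.
f_2 = 3*v + 7*w - 11, LT = v.

The S-polynomials (S(f_1,f_2)) all reduce to 0 modulo the current basis, so we have a Gröbner basis.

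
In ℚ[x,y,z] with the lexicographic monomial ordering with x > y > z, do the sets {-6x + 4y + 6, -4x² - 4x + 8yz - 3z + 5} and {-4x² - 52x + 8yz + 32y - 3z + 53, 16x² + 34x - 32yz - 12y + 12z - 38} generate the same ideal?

For a fixed monomial order, each ideal has a unique reduced Gröbner basis; comparing bases decides equality.
Buchberger on the first generating set:
f_1 = -6x + 4y + 6, LT = x.
f_2 = -4x² - 4x + 8yz - 3z + 5, LT = x².

S(f_1,f_2): lcm = x². S = -⅔xy - 2x + 2yz - ¾z + 5/4.
  reduce S modulo (f_1, f_2):
  remainder -4/9y² + 2yz - 2y - ¾z - ¾ ≠ 0; add g_3 = -4/9y² + 2yz - 2y - ¾z - ¾ to the basis.

The other S-polynomials (S(f_1,g_3), S(f_2,g_3)) all reduce to 0 modulo the current basis, so we have a Gröbner basis.
Inter-reduce: drop elements whose leading term is divisible by another's, tail-reduce, and make monic.
Reduced Gröbner basis: {x - ⅔y - 1, y² - 9/2yz + 9/2y + 27/16z + 27/16}.

Buchberger on the second generating set:
h_1 = -4x² - 52x + 8yz + 32y - 3z + 53, LT = x².
h_2 = 16x² + 34x - 32yz - 12y + 12z - 38, LT = x².

S(h_1,h_2): lcm = x². S = 87/8x - 29/4y - 87/8.
  reduce S modulo (h_1, h_2):
  remainder 87/8x - 29/4y - 87/8 ≠ 0; add k_3 = 87/8x - 29/4y - 87/8 to the basis.

S(h_1,k_3): lcm = x². S = ⅔xy + 14x - 2yz - 8y + ¾z - 53/4.
  reduce S modulo (h_1, h_2, k_3):
  remainder 4/9y² - 2yz + 2y + ¾z + ¾ ≠ 0; add k_4 = 4/9y² - 2yz + 2y + ¾z + ¾ to the basis.

The other S-polynomials (S(h_2,k_3), S(h_1,k_4), S(h_2,k_4), S(k_3,k_4)) all reduce to 0 modulo the current basis, so we have a Gröbner basis.
Inter-reduce: drop elements whose leading term is divisible by another's, tail-reduce, and make monic.
Reduced Gröbner basis: {x - ⅔y - 1, y² - 9/2yz + 9/2y + 27/16z + 27/16}.

These coincide, so the ideals are equal.
The same test decides containment: I ⊆ J iff every generator of I reduces to 0 modulo a Gröbner basis of J.

Yes, the ideals are equal.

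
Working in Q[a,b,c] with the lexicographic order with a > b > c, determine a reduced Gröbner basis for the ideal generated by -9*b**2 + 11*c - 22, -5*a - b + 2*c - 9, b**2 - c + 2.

G = {a + 1/5*b + 1, b**2, c - 2}

f_1 = -9*b**2 + 11*c - 22, LT = b**2.
f_2 = -5*a - b + 2*c - 9, LT = a.
f_3 = b**2 - c + 2, LT = b**2.

S(f_1,f_3): lcm = b**2. S = -2/9*c + 4/9.
  leading term c: no divisor's leading term divides it; move -2/9*c to the remainder.
  leading term 1: no divisor's leading term divides it; move 4/9 to the remainder.
  remainder -2/9*c + 4/9 ≠ 0; add g_4 = -2/9*c + 4/9 to the basis.

The other S-polynomials (S(f_1,f_2), S(f_2,f_3), S(f_1,g_4), S(f_2,g_4), S(f_3,g_4)) all reduce to 0 modulo the current basis, so we have a Gröbner basis.
Inter-reduce: drop elements whose leading term is divisible by another's, tail-reduce, and make monic.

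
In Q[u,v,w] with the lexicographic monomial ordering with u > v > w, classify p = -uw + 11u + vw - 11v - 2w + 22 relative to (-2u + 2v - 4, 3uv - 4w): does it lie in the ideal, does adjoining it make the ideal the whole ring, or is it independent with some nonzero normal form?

First compute the reduced Gröbner basis of I by Buchberger's algorithm.
f_1 = -2u + 2v - 4, LT = u.
f_2 = 3uv - 4w, LT = uv.

S(f_1,f_2): lcm = uv. S = -v^2 + 2v + 4/3w.
  leading term v^2: no divisor's leading term divides it; move -v^2 to the remainder.
  leading term v: no divisor's leading term divides it; move 2v to the remainder.
  leading term w: no divisor's leading term divides it; move 4/3w to the remainder.
  remainder -v^2 + 2v + 4/3w ≠ 0; add h_3 = -v^2 + 2v + 4/3w to the basis.

S(f_1,h_3): leading monomials are coprime, so the S-polynomial reduces to 0 (Buchberger's first criterion).
S(f_2,h_3): lcm = uv^2. S = 2uv + 4/3uw - 4/3vw.
  leading term uv: subtract (-v)·f_1 from 2uv + 4/3uw - 4/3vw → 4/3uw + 2v^2 - 4/3vw - 4v
  leading term uw: subtract (-2/3w)·f_1 from 4/3uw + 2v^2 - 4/3vw - 4v → 2v^2 - 4v - 8/3w
  leading term v^2: subtract (-2)·h_3 from 2v^2 - 4v - 8/3w → 0
  remainder 0.

Every S-polynomial of the final basis reduces to 0, so we have a Gröbner basis.
Inter-reduce: drop elements whose leading term is divisible by another's, tail-reduce, and make monic.
Reduced Gröbner basis: {u - v + 2, v^2 - 2v - 4/3w}.
Label its elements g_1 = u - v + 2, g_2 = v^2 - 2v - 4/3w.

Reduce p = -uw + 11u + vw - 11v - 2w + 22 modulo G:
  leading term uw: subtract (-w)·g_1 from -uw + 11u + vw - 11v - 2w + 22 → 11u - 11v + 22
  leading term u: subtract (11)·g_1 from 11u - 11v + 22 → 0
  normal form = 0.
Since the normal form is 0, p ∈ I.

-uw + 11u + vw - 11v - 2w + 22 lies in I (it reduces to 0).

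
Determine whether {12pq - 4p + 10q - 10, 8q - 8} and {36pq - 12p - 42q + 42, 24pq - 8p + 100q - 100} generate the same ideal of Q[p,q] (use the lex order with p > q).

Two ideals are equal iff their reduced Gröbner bases coincide (the reduced basis is unique for a fixed ordering).
Buchberger on the first generating set:
f_1 = 12pq - 4p + 10q - 10, LT = pq.
f_2 = 8q - 8, LT = q.

S(f_1,f_2): lcm = pq. S = 2/3p + 5/6q - 5/6.
  leading term p: no divisor's leading term divides it; move 2/3p to the remainder.
  leading term q: subtract (5/48)·f_2 from 5/6q - 5/6 → 0
  remainder 2/3p ≠ 0; add g_3 = 2/3p to the basis.

S(f_1,g_3): lcm = pq. S = -1/3p + 5/6q - 5/6.
  leading term p: subtract (-1/2)·g_3 from -1/3p + 5/6q - 5/6 → 5/6q - 5/6
  leading term q: subtract (5/48)·f_2 from 5/6q - 5/6 → 0
  remainder 0.

S(f_2,g_3): leading monomials are coprime, so the S-polynomial reduces to 0 (Buchberger's first criterion).
Every S-polynomial of the final basis reduces to 0, so we have a Gröbner basis.
Inter-reduce: drop elements whose leading term is divisible by another's, tail-reduce, and make monic.
Reduced Gröbner basis: {p, q - 1}.

Buchberger on the second generating set:
h_1 = 36pq - 12p - 42q + 42, LT = pq.
h_2 = 24pq - 8p + 100q - 100, LT = pq.

S(h_1,h_2): lcm = pq. S = -16/3q + 16/3.
  leading term q: no divisor's leading term divides it; move -16/3q to the remainder.
  leading term 1: no divisor's leading term divides it; move 16/3 to the remainder.
  remainder -16/3q + 16/3 ≠ 0; add k_3 = -16/3q + 16/3 to the basis.

S(h_1,k_3): lcm = pq. S = 2/3p - 7/6q + 7/6.
  leading term p: no divisor's leading term divides it; move 2/3p to the remainder.
  leading term q: subtract (7/32)·k_3 from -7/6q + 7/6 → 0
  remainder 2/3p ≠ 0; add k_4 = 2/3p to the basis.

S(h_2,k_3): lcm = pq. S = 2/3p + 25/6q - 25/6.
  leading term p: subtract (1)·k_4 from 2/3p + 25/6q - 25/6 → 25/6q - 25/6
  leading term q: subtract (-25/32)·k_3 from 25/6q - 25/6 → 0
  remainder 0.

S(h_1,k_4): lcm = pq. S = -1/3p - 7/6q + 7/6.
  leading term p: subtract (-1/2)·k_4 from -1/3p - 7/6q + 7/6 → -7/6q + 7/6
  leading term q: subtract (7/32)·k_3 from -7/6q + 7/6 → 0
  remainder 0.

S(h_2,k_4): lcm = pq. S = -1/3p + 25/6q - 25/6.
  leading term p: subtract (-1/2)·k_4 from -1/3p + 25/6q - 25/6 → 25/6q - 25/6
  leading term q: subtract (-25/32)·k_3 from 25/6q - 25/6 → 0
  remainder 0.

S(k_3,k_4): leading monomials are coprime, so the S-polynomial reduces to 0 (Buchberger's first criterion).
Every S-polynomial of the final basis reduces to 0, so we have a Gröbner basis.
Inter-reduce: drop elements whose leading term is divisible by another's, tail-reduce, and make monic.
Reduced Gröbner basis: {p, q - 1}.

Same reduced basis, so the two generating sets span the same ideal.
The choice of monomial ordering does not affect the verdict — as long as both bases are computed under the same ordering, their equality decides ideal equality.

Yes, the ideals are equal.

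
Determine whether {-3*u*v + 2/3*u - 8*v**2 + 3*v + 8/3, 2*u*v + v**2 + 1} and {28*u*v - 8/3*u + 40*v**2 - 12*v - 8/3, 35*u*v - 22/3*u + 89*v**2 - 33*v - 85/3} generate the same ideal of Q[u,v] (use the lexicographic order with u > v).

Two ideals are equal iff their reduced Gröbner bases coincide (the reduced basis is unique for a fixed ordering).
Buchberger on the first generating set:
f_1 = -3*u*v + 2/3*u - 8*v**2 + 3*v + 8/3, LT = u*v.
f_2 = 2*u*v + v**2 + 1, LT = u*v.

S(f_1,f_2): lcm = u*v. S = -2/9*u + 13/6*v**2 - v - 25/18.
  leading term u: no divisor's leading term divides it; move -2/9*u to the remainder.
  leading term v**2: no divisor's leading term divides it; move 13/6*v**2 to the remainder.
  leading term v: no divisor's leading term divides it; move -v to the remainder.
  leading term 1: no divisor's leading term divides it; move -25/18 to the remainder.
  remainder -2/9*u + 13/6*v**2 - v - 25/18 ≠ 0; add g_3 = -2/9*u + 13/6*v**2 - v - 25/18 to the basis.

S(f_1,g_3): lcm = u*v. S = -2/9*u + 39/4*v**3 - 11/6*v**2 - 29/4*v - 8/9.
  leading term u: subtract (1)·g_3 from -2/9*u + 39/4*v**3 - 11/6*v**2 - 29/4*v - 8/9 → 39/4*v**3 - 4*v**2 - 25/4*v + 1/2
  leading term v**3: no divisor's leading term divides it; move 39/4*v**3 to the remainder.
  leading term v**2: no divisor's leading term divides it; move -4*v**2 to the remainder.
  leading term v: no divisor's leading term divides it; move -25/4*v to the remainder.
  leading term 1: no divisor's leading term divides it; move 1/2 to the remainder.
  remainder 39/4*v**3 - 4*v**2 - 25/4*v + 1/2 ≠ 0; add g_4 = 39/4*v**3 - 4*v**2 - 25/4*v + 1/2 to the basis.

The other S-polynomials (S(f_2,g_3), S(f_1,g_4), S(f_2,g_4), S(g_3,g_4)) all reduce to 0 modulo the current basis, so we have a Gröbner basis.
Inter-reduce: drop elements whose leading term is divisible by another's, tail-reduce, and make monic.
Reduced Gröbner basis: {u - 39/4*v**2 + 9/2*v + 25/4, v**3 - 16/39*v**2 - 25/39*v + 2/39}.

Buchberger on the second generating set:
h_1 = 28*u*v - 8/3*u + 40*v**2 - 12*v - 8/3, LT = u*v.
h_2 = 35*u*v - 22/3*u + 89*v**2 - 33*v - 85/3, LT = u*v.

S(h_1,h_2): lcm = u*v. S = 4/35*u - 39/35*v**2 + 18/35*v + 5/7.
  leading term u: no divisor's leading term divides it; move 4/35*u to the remainder.
  leading term v**2: no divisor's leading term divides it; move -39/35*v**2 to the remainder.
  leading term v: no divisor's leading term divides it; move 18/35*v to the remainder.
  leading term 1: no divisor's leading term divides it; move 5/7 to the remainder.
  remainder 4/35*u - 39/35*v**2 + 18/35*v + 5/7 ≠ 0; add k_3 = 4/35*u - 39/35*v**2 + 18/35*v + 5/7 to the basis.

S(h_1,k_3): lcm = u*v. S = -2/21*u + 39/4*v**3 - 43/14*v**2 - 187/28*v - 2/21.
  leading term u: subtract (-5/6)·k_3 from -2/21*u + 39/4*v**3 - 43/14*v**2 - 187/28*v - 2/21 → 39/4*v**3 - 4*v**2 - 25/4*v + 1/2
  leading term v**3: no divisor's leading term divides it; move 39/4*v**3 to the remainder.
  leading term v**2: no divisor's leading term divides it; move -4*v**2 to the remainder.
  leading term v: no divisor's leading term divides it; move -25/4*v to the remainder.
  leading term 1: no divisor's leading term divides it; move 1/2 to the remainder.
  remainder 39/4*v**3 - 4*v**2 - 25/4*v + 1/2 ≠ 0; add k_4 = 39/4*v**3 - 4*v**2 - 25/4*v + 1/2 to the basis.

The other S-polynomials (S(h_2,k_3), S(h_1,k_4), S(h_2,k_4), S(k_3,k_4)) all reduce to 0 modulo the current basis, so we have a Gröbner basis.
Inter-reduce: drop elements whose leading term is divisible by another's, tail-reduce, and make monic.
Reduced Gröbner basis: {u - 39/4*v**2 + 9/2*v + 25/4, v**3 - 16/39*v**2 - 25/39*v + 2/39}.

These coincide, so the ideals are equal.
The choice of monomial ordering does not affect the verdict — as long as both bases are computed under the same ordering, their equality decides ideal equality.

Yes, the ideals are equal.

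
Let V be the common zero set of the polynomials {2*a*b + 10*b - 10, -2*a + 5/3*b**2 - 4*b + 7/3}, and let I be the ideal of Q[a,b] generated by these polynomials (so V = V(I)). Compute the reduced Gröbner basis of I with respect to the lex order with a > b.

G = {a - 5/6*b**2 + 2*b - 7/6, b**3 - 12/5*b**2 + 37/5*b - 6}

f_1 = 2*a*b + 10*b - 10, LT = a*b.
f_2 = -2*a + 5/3*b**2 - 4*b + 7/3, LT = a.

S(f_1,f_2): lcm = a*b. S = 5/6*b**3 - 2*b**2 + 37/6*b - 5.
  leading term b**3: no divisor's leading term divides it; move 5/6*b**3 to the remainder.
  leading term b**2: no divisor's leading term divides it; move -2*b**2 to the remainder.
  leading term b: no divisor's leading term divides it; move 37/6*b to the remainder.
  leading term 1: no divisor's leading term divides it; move -5 to the remainder.
  remainder 5/6*b**3 - 2*b**2 + 37/6*b - 5 ≠ 0; add g_3 = 5/6*b**3 - 2*b**2 + 37/6*b - 5 to the basis.

The other S-polynomials (S(f_1,g_3), S(f_2,g_3)) all reduce to 0 modulo the current basis, so we have a Gröbner basis.
Inter-reduce: drop elements whose leading term is divisible by another's, tail-reduce, and make monic.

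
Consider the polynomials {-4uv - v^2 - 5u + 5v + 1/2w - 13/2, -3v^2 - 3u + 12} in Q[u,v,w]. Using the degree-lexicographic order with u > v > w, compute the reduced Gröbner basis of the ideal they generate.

G = {u^2 + 1/8vw - 17/4u - 31/8v - 1/8w + 61/8, uv + u - 5/4v - 1/8w + 21/8, v^2 + u - 4}

f_1 = -4uv - v^2 - 5u + 5v + 1/2w - 13/2, LT = uv.
f_2 = -3v^2 - 3u + 12, LT = v^2.

S(f_1,f_2): lcm = uv^2. S = 1/4v^3 - u^2 + 5/4uv - 5/4v^2 - 1/8vw + 4u + 13/8v.
  reduce S modulo (f_1, f_2):
  remainder -u^2 - 1/8vw + 17/4u + 31/8v + 1/8w - 61/8 ≠ 0; add g_3 = -u^2 - 1/8vw + 17/4u + 31/8v + 1/8w - 61/8 to the basis.

The other S-polynomials (S(f_1,g_3), S(f_2,g_3)) all reduce to 0 modulo the current basis, so we have a Gröbner basis.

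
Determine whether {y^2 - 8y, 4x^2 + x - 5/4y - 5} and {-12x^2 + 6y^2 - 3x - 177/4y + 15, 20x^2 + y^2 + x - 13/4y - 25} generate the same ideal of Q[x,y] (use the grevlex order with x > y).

Equality of ideals is decidable: compute both reduced Gröbner bases (unique for the ordering) and check whether they agree.
Buchberger on the first generating set:
f_1 = y^2 - 8y, LT = y^2.
f_2 = 4x^2 + x - 5/4y - 5, LT = x^2.

The S-polynomials (S(f_1,f_2)) all reduce to 0 modulo the current basis, so we have a Gröbner basis.
Inter-reduce: drop elements whose leading term is divisible by another's, tail-reduce, and make monic.
Reduced Gröbner basis: {x^2 + 1/4x - 5/16y - 5/4, y^2 - 8y}.

Buchberger on the second generating set:
h_1 = -12x^2 + 6y^2 - 3x - 177/4y + 15, LT = x^2.
h_2 = 20x^2 + y^2 + x - 13/4y - 25, LT = x^2.

S(h_1,h_2): lcm = x^2. S = -11/20y^2 + 1/5x + 77/20y.
  leading term y^2: no divisor's leading term divides it; move -11/20y^2 to the remainder.
  leading term x: no divisor's leading term divides it; move 1/5x to the remainder.
  leading term y: no divisor's leading term divides it; move 77/20y to the remainder.
  remainder -11/20y^2 + 1/5x + 77/20y ≠ 0; add k_3 = -11/20y^2 + 1/5x + 77/20y to the basis.

The other S-polynomials (S(h_1,k_3), S(h_2,k_3)) all reduce to 0 modulo the current basis, so we have a Gröbner basis.
Inter-reduce: drop elements whose leading term is divisible by another's, tail-reduce, and make monic.
Reduced Gröbner basis: {x^2 + 3/44x + 3/16y - 5/4, y^2 - 4/11x - 7y}.

The bases are distinct; the ideals are different.

No, the ideals differ.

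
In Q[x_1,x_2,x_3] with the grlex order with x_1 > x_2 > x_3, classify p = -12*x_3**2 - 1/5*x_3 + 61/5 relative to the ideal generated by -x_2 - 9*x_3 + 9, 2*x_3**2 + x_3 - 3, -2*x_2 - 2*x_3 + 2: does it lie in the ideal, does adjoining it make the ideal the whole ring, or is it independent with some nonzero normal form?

-12*x_3**2 - 1/5*x_3 + 61/5 lies in I (it reduces to 0).

First compute the reduced Gröbner basis of I by Buchberger's algorithm.
f_1 = -x_2 - 9*x_3 + 9, LT = x_2.
f_2 = 2*x_3**2 + x_3 - 3, LT = x_3**2.
f_3 = -2*x_2 - 2*x_3 + 2, LT = x_2.

S(f_1,f_3): lcm = x_2. S = 8*x_3 - 8.
  reduce S modulo (f_1, f_2, f_3):
  remainder 8*x_3 - 8 ≠ 0; add h_4 = 8*x_3 - 8 to the basis.

The other S-polynomials (S(f_1,f_2), S(f_2,f_3), S(f_1,h_4), S(f_2,h_4), S(f_3,h_4)) all reduce to 0 modulo the current basis, so we have a Gröbner basis.
Inter-reduce: drop elements whose leading term is divisible by another's, tail-reduce, and make monic.
Reduced Gröbner basis: {x_2, x_3 - 1}.
Label its elements g_1 = x_2, g_2 = x_3 - 1.

Reduce p = -12*x_3**2 - 1/5*x_3 + 61/5 modulo G:
  leading term x_3**2: subtract (-12*x_3)·g_2 from -12*x_3**2 - 1/5*x_3 + 61/5 → -61/5*x_3 + 61/5
  leading term x_3: subtract (-61/5)·g_2 from -61/5*x_3 + 61/5 → 0
  normal form = 0.
Since the normal form is 0, p ∈ I.

Ideal membership is decidable via reduction modulo a Gröbner basis.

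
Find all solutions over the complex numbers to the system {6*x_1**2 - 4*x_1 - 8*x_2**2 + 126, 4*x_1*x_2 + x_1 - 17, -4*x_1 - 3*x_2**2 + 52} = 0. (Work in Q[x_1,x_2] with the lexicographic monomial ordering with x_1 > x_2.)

Compute a lex Gröbner basis by Buchberger's algorithm.
f_1 = 6*x_1**2 - 4*x_1 - 8*x_2**2 + 126, LT = x_1**2.
f_2 = 4*x_1*x_2 + x_1 - 17, LT = x_1*x_2.
f_3 = -4*x_1 - 3*x_2**2 + 52, LT = x_1.

S(f_1,f_2): lcm = x_1**2*x_2. S = -1/4*x_1**2 - 2/3*x_1*x_2 + 17/4*x_1 - 4/3*x_2**3 + 21*x_2.
  leading term x_1**2: subtract (-1/24)·f_1 from -1/4*x_1**2 - 2/3*x_1*x_2 + 17/4*x_1 - 4/3*x_2**3 + 21*x_2 → -2/3*x_1*x_2 + 49/12*x_1 - 4/3*x_2**3 - 1/3*x_2**2 + 21*x_2 + 21/4
  leading term x_1*x_2: subtract (-1/6)·f_2 from -2/3*x_1*x_2 + 49/12*x_1 - 4/3*x_2**3 - 1/3*x_2**2 + 21*x_2 + 21/4 → 17/4*x_1 - 4/3*x_2**3 - 1/3*x_2**2 + 21*x_2 + 29/12
  leading term x_1: subtract (-17/16)·f_3 from 17/4*x_1 - 4/3*x_2**3 - 1/3*x_2**2 + 21*x_2 + 29/12 → -4/3*x_2**3 - 169/48*x_2**2 + 21*x_2 + 173/3
  leading term x_2**3: no divisor's leading term divides it; move -4/3*x_2**3 to the remainder.
  leading term x_2**2: no divisor's leading term divides it; move -169/48*x_2**2 to the remainder.
  leading term x_2: no divisor's leading term divides it; move 21*x_2 to the remainder.
  leading term 1: no divisor's leading term divides it; move 173/3 to the remainder.
  remainder -4/3*x_2**3 - 169/48*x_2**2 + 21*x_2 + 173/3 ≠ 0; add h_4 = -4/3*x_2**3 - 169/48*x_2**2 + 21*x_2 + 173/3 to the basis.

S(f_1,f_3): lcm = x_1**2. S = -3/4*x_1*x_2**2 + 37/3*x_1 - 4/3*x_2**2 + 21.
  leading term x_1*x_2**2: subtract (-3/16*x_2)·f_2 from -3/4*x_1*x_2**2 + 37/3*x_1 - 4/3*x_2**2 + 21 → 3/16*x_1*x_2 + 37/3*x_1 - 4/3*x_2**2 - 51/16*x_2 + 21
  leading term x_1*x_2: subtract (3/64)·f_2 from 3/16*x_1*x_2 + 37/3*x_1 - 4/3*x_2**2 - 51/16*x_2 + 21 → 2359/192*x_1 - 4/3*x_2**2 - 51/16*x_2 + 1395/64
  leading term x_1: subtract (-2359/768)·f_3 from 2359/192*x_1 - 4/3*x_2**2 - 51/16*x_2 + 1395/64 → -8101/768*x_2**2 - 51/16*x_2 + 8713/48
  leading term x_2**2: no divisor's leading term divides it; move -8101/768*x_2**2 to the remainder.
  leading term x_2: no divisor's leading term divides it; move -51/16*x_2 to the remainder.
  leading term 1: no divisor's leading term divides it; move 8713/48 to the remainder.
  remainder -8101/768*x_2**2 - 51/16*x_2 + 8713/48 ≠ 0; add h_5 = -8101/768*x_2**2 - 51/16*x_2 + 8713/48 to the basis.

S(f_2,f_3): lcm = x_1*x_2. S = 1/4*x_1 - 3/4*x_2**3 + 13*x_2 - 17/4.
  leading term x_1: subtract (-1/16)·f_3 from 1/4*x_1 - 3/4*x_2**3 + 13*x_2 - 17/4 → -3/4*x_2**3 - 3/16*x_2**2 + 13*x_2 - 1
  leading term x_2**3: subtract (9/16)·h_4 from -3/4*x_2**3 - 3/16*x_2**2 + 13*x_2 - 1 → 459/256*x_2**2 + 19/16*x_2 - 535/16
  leading term x_2**2: subtract (-1377/8101)·h_5 from 459/256*x_2**2 + 19/16*x_2 - 535/16 → 20923/32404*x_2 - 20923/8101
  leading term x_2: no divisor's leading term divides it; move 20923/32404*x_2 to the remainder.
  leading term 1: no divisor's leading term divides it; move -20923/8101 to the remainder.
  remainder 20923/32404*x_2 - 20923/8101 ≠ 0; add h_6 = 20923/32404*x_2 - 20923/8101 to the basis.

S(f_1,h_4): leading monomials are coprime, so the S-polynomial reduces to 0 (Buchberger's first criterion).
S(f_2,h_4): lcm = x_1*x_2**3. S = -153/64*x_1*x_2**2 + 63/4*x_1*x_2 + 173/4*x_1 - 17/4*x_2**2.
  leading term x_1*x_2**2: subtract (-153/256*x_2)·f_2 from -153/64*x_1*x_2**2 + 63/4*x_1*x_2 + 173/4*x_1 - 17/4*x_2**2 → 4185/256*x_1*x_2 + 173/4*x_1 - 17/4*x_2**2 - 2601/256*x_2
  leading term x_1*x_2: subtract (4185/1024)·f_2 from 4185/256*x_1*x_2 + 173/4*x_1 - 17/4*x_2**2 - 2601/256*x_2 → 40103/1024*x_1 - 17/4*x_2**2 - 2601/256*x_2 + 71145/1024
  leading term x_1: subtract (-40103/4096)·f_3 from 40103/1024*x_1 - 17/4*x_2**2 - 2601/256*x_2 + 71145/1024 → -137717/4096*x_2**2 - 2601/256*x_2 + 148121/256
  leading term x_2**2: subtract (51/16)·h_5 from -137717/4096*x_2**2 - 2601/256*x_2 + 148121/256 → 0
  remainder 0.

S(f_3,h_4): leading monomials are coprime, so the S-polynomial reduces to 0 (Buchberger's first criterion).
S(f_1,h_5): leading monomials are coprime, so the S-polynomial reduces to 0 (Buchberger's first criterion).
S(f_2,h_5): lcm = x_1*x_2**2. S = -1691/32404*x_1*x_2 + 139408/8101*x_1 - 17/4*x_2.
  leading term x_1*x_2: subtract (-1691/129616)·f_2 from -1691/32404*x_1*x_2 + 139408/8101*x_1 - 17/4*x_2 → 2232219/129616*x_1 - 17/4*x_2 - 28747/129616
  leading term x_1: subtract (-2232219/518464)·f_3 from 2232219/129616*x_1 - 17/4*x_2 - 28747/129616 → -6696657/518464*x_2**2 - 17/4*x_2 + 7247525/32404
  leading term x_2**2: subtract (80359884/65626201)·h_5 from -6696657/518464*x_2**2 - 17/4*x_2 + 7247525/32404 → -22764224/65626201*x_2 + 91056896/65626201
  leading term x_2: subtract (-4352/8101)·h_6 from -22764224/65626201*x_2 + 91056896/65626201 → 0
  remainder 0.

S(f_3,h_5): leading monomials are coprime, so the S-polynomial reduces to 0 (Buchberger's first criterion).
S(h_4,h_5): lcm = x_2**3. S = 1212397/518464*x_2**2 + 47269/32404*x_2 - 173/4.
  leading term x_2**2: subtract (-14548764/65626201)·h_5 from 1212397/518464*x_2**2 + 47269/32404*x_2 - 173/4 → 49357357/65626201*x_2 - 197429428/65626201
  leading term x_2: subtract (9436/8101)·h_6 from 49357357/65626201*x_2 - 197429428/65626201 → 0
  remainder 0.

S(f_1,h_6): leading monomials are coprime, so the S-polynomial reduces to 0 (Buchberger's first criterion).
S(f_2,h_6): lcm = x_1*x_2. S = 17/4*x_1 - 17/4.
  leading term x_1: subtract (-17/16)·f_3 from 17/4*x_1 - 17/4 → -51/16*x_2**2 + 51
  leading term x_2**2: subtract (2448/8101)·h_5 from -51/16*x_2**2 + 51 → 7803/8101*x_2 - 31212/8101
  leading term x_2: subtract (31212/20923)·h_6 from 7803/8101*x_2 - 31212/8101 → 0
  remainder 0.

S(f_3,h_6): leading monomials are coprime, so the S-polynomial reduces to 0 (Buchberger's first criterion).
S(h_4,h_6): lcm = x_2**3. S = 425/64*x_2**2 - 63/4*x_2 - 173/4.
  leading term x_2**2: subtract (-5100/8101)·h_5 from 425/64*x_2**2 - 63/4*x_2 - 173/4 → -143847/8101*x_2 + 575388/8101
  leading term x_2: subtract (-575388/20923)·h_6 from -143847/8101*x_2 + 575388/8101 → 0
  remainder 0.

S(h_5,h_6): lcm = x_2**2. S = 34852/8101*x_2 - 139408/8101.
  leading term x_2: subtract (139408/20923)·h_6 from 34852/8101*x_2 - 139408/8101 → 0
  remainder 0.

Every S-polynomial of the final basis reduces to 0, so we have a Gröbner basis.
Inter-reduce: drop elements whose leading term is divisible by another's, tail-reduce, and make monic.
Reduced Gröbner basis: {x_1 - 1, x_2 - 4}.

The lex basis is triangular: the last element involves only x_2. Solving x_2 - 4 = 0 gives x_2 ∈ {4}; substituting each value into the earlier elements determines the remaining variables.
  x_2 = 4: the earlier basis element becomes x_1 - 1 = 0, giving x_1 = 1 — point (1, 4).
Each listed point satisfies every original equation (direct substitution).

{(1, 4)}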